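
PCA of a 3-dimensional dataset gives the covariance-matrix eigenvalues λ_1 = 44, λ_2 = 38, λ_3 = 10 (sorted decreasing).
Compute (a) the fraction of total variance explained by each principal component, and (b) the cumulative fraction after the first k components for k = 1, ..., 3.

Step 1 — total variance = trace(Sigma) = Σ λ_i = 44 + 38 + 10 = 92.

Step 2 — fraction explained by component i = λ_i / Σ λ:
  PC1: 44/92 = 0.4783
  PC2: 38/92 = 0.413
  PC3: 10/92 = 0.1087

Step 3 — cumulative fraction after k components = (λ_1 + ... + λ_k) / Σ λ:
  k = 1: 44/92 = 0.4783
  k = 2: (44 + 38)/92 = 82/92 = 0.8913
  k = 3: (44 + 38 + 10)/92 = 92/92 = 1

Summary (fraction, with percent):

explained: PC1 0.4783 (47.83%), PC2 0.413 (41.3%), PC3 0.1087 (10.87%);  cumulative: 0.4783, 0.8913, 1


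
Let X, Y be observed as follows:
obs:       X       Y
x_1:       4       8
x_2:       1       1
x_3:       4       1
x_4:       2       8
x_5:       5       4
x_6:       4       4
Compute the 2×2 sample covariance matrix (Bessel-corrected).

Step 1 — column means:
  mean(X) = (4 + 1 + 4 + 2 + 5 + 4) / 6 = 20/6 = 3.3333
  mean(Y) = (8 + 1 + 1 + 8 + 4 + 4) / 6 = 26/6 = 4.3333

Step 2 — sample covariance S[i,j] = (1/(n-1)) · Σ_k (x_{k,i} - mean_i) · (x_{k,j} - mean_j), with n-1 = 5.
  S[X,X] = ((0.6667)·(0.6667) + (-2.3333)·(-2.3333) + (0.6667)·(0.6667) + (-1.3333)·(-1.3333) + (1.6667)·(1.6667) + (0.6667)·(0.6667)) / 5 = 11.3333/5 = 2.2667
  S[X,Y] = ((0.6667)·(3.6667) + (-2.3333)·(-3.3333) + (0.6667)·(-3.3333) + (-1.3333)·(3.6667) + (1.6667)·(-0.3333) + (0.6667)·(-0.3333)) / 5 = 2.3333/5 = 0.4667
  S[Y,Y] = ((3.6667)·(3.6667) + (-3.3333)·(-3.3333) + (-3.3333)·(-3.3333) + (3.6667)·(3.6667) + (-0.3333)·(-0.3333) + (-0.3333)·(-0.3333)) / 5 = 49.3333/5 = 9.8667

S is symmetric (S[j,i] = S[i,j]). Assembling:

S = [[2.2667, 0.4667],
 [0.4667, 9.8667]]


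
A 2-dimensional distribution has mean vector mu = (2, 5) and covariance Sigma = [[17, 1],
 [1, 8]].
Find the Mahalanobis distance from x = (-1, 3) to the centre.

Step 1 — centre the observation: (x - mu) = (-3, -2).

Step 2 — invert Sigma. det(Sigma) = 17·8 - (1)² = 135.
  Sigma^{-1} = (1/det) · [[d, -b], [-b, a]] = [[0.0593, -0.0074],
 [-0.0074, 0.1259]].

Step 3 — form the quadratic (x - mu)^T · Sigma^{-1} · (x - mu):
  Sigma^{-1} · (x - mu) = (-0.163, -0.2296).
  (x - mu)^T · [Sigma^{-1} · (x - mu)] = (-3)·(-0.163) + (-2)·(-0.2296) = 0.9481.

Step 4 — take square root: d = √(0.9481) ≈ 0.9737.

d(x, mu) = √(0.9481) ≈ 0.9737


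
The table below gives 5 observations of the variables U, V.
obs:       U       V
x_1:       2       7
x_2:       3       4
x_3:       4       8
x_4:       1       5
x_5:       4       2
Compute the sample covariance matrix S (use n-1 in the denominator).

Step 1 — column means:
  mean(U) = (2 + 3 + 4 + 1 + 4) / 5 = 14/5 = 2.8
  mean(V) = (7 + 4 + 8 + 5 + 2) / 5 = 26/5 = 5.2

Step 2 — sample covariance S[i,j] = (1/(n-1)) · Σ_k (x_{k,i} - mean_i) · (x_{k,j} - mean_j), with n-1 = 4.
  S[U,U] = ((-0.8)·(-0.8) + (0.2)·(0.2) + (1.2)·(1.2) + (-1.8)·(-1.8) + (1.2)·(1.2)) / 4 = 6.8/4 = 1.7
  S[U,V] = ((-0.8)·(1.8) + (0.2)·(-1.2) + (1.2)·(2.8) + (-1.8)·(-0.2) + (1.2)·(-3.2)) / 4 = -1.8/4 = -0.45
  S[V,V] = ((1.8)·(1.8) + (-1.2)·(-1.2) + (2.8)·(2.8) + (-0.2)·(-0.2) + (-3.2)·(-3.2)) / 4 = 22.8/4 = 5.7

S is symmetric (S[j,i] = S[i,j]). Assembling:

S = [[1.7, -0.45],
 [-0.45, 5.7]]


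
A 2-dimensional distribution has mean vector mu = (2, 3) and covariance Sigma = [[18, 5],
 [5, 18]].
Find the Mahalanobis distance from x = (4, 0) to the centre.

Step 1 — centre the observation: (x - mu) = (2, -3).

Step 2 — invert Sigma. det(Sigma) = 18·18 - (5)² = 299.
  Sigma^{-1} = (1/det) · [[d, -b], [-b, a]] = [[0.0602, -0.0167],
 [-0.0167, 0.0602]].

Step 3 — form the quadratic (x - mu)^T · Sigma^{-1} · (x - mu):
  Sigma^{-1} · (x - mu) = (0.1706, -0.214).
  (x - mu)^T · [Sigma^{-1} · (x - mu)] = (2)·(0.1706) + (-3)·(-0.214) = 0.9833.

Step 4 — take square root: d = √(0.9833) ≈ 0.9916.

d(x, mu) = √(0.9833) ≈ 0.9916


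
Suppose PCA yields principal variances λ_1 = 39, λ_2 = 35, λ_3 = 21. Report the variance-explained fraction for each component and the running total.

Step 1 — total variance = trace(Sigma) = Σ λ_i = 39 + 35 + 21 = 95.

Step 2 — fraction explained by component i = λ_i / Σ λ:
  PC1: 39/95 = 0.4105
  PC2: 35/95 = 0.3684
  PC3: 21/95 = 0.2211

Step 3 — cumulative fraction after k components = (λ_1 + ... + λ_k) / Σ λ:
  k = 1: 39/95 = 0.4105
  k = 2: (39 + 35)/95 = 74/95 = 0.7789
  k = 3: (39 + 35 + 21)/95 = 95/95 = 1

Summary (fraction, with percent):

explained: PC1 0.4105 (41.05%), PC2 0.3684 (36.84%), PC3 0.2211 (22.11%);  cumulative: 0.4105, 0.7789, 1


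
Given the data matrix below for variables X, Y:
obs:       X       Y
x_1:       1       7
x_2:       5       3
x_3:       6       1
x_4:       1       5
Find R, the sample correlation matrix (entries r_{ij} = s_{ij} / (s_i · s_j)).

Step 1 — column means:
  mean(X) = (1 + 5 + 6 + 1) / 4 = 13/4 = 3.25
  mean(Y) = (7 + 3 + 1 + 5) / 4 = 16/4 = 4

Step 2 — sample variances and covariances s[i,j] = (1/(n-1)) · Σ_k (x_{k,i} - mean_i) · (x_{k,j} - mean_j), with n-1 = 3:
  s[X,X] = ((-2.25)·(-2.25) + (1.75)·(1.75) + (2.75)·(2.75) + (-2.25)·(-2.25)) / 3 = 20.75/3 = 6.9167
  s[X,Y] = ((-2.25)·(3) + (1.75)·(-1) + (2.75)·(-3) + (-2.25)·(1)) / 3 = -19/3 = -6.3333
  s[Y,Y] = ((3)·(3) + (-1)·(-1) + (-3)·(-3) + (1)·(1)) / 3 = 20/3 = 6.6667
  Sample standard deviations s_i = √(s[i,i]):
  s(X) = √(6.9167) = 2.63
  s(Y) = √(6.6667) = 2.582

Step 3 — r_{ij} = s_{ij} / (s_i · s_j):
  r[X,X] = 1 (diagonal).
  r[X,Y] = -6.3333 / (2.63 · 2.582) = -6.3333 / 6.7905 = -0.9327
  r[Y,Y] = 1 (diagonal).

R is symmetric with unit diagonal. Assembling:

R = [[1, -0.9327],
 [-0.9327, 1]]


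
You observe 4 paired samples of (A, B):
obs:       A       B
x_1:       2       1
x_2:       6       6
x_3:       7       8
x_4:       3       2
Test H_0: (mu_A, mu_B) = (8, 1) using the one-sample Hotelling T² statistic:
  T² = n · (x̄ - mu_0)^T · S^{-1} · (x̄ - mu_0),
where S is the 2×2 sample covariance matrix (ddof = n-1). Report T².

Step 1 — sample mean vector:
  mean(A) = (2 + 6 + 7 + 3) / 4 = 18/4 = 4.5
  mean(B) = (1 + 6 + 8 + 2) / 4 = 17/4 = 4.25
  x̄ = (4.5, 4.25),  deviation x̄ - mu_0 = (4.5, 4.25) - (8, 1) = (-3.5, 3.25).

Step 2 — sample covariance matrix, S[i,j] = (1/(n-1)) · Σ_k (x_{k,i} - mean_i) · (x_{k,j} - mean_j), divisor n-1 = 3:
  S[A,A] = ((-2.5)·(-2.5) + (1.5)·(1.5) + (2.5)·(2.5) + (-1.5)·(-1.5)) / 3 = 17/3 = 5.6667
  S[A,B] = ((-2.5)·(-3.25) + (1.5)·(1.75) + (2.5)·(3.75) + (-1.5)·(-2.25)) / 3 = 23.5/3 = 7.8333
  S[B,B] = ((-3.25)·(-3.25) + (1.75)·(1.75) + (3.75)·(3.75) + (-2.25)·(-2.25)) / 3 = 32.75/3 = 10.9167
  S = [[5.6667, 7.8333],
 [7.8333, 10.9167]].

Step 3 — invert S. det(S) = 5.6667·10.9167 - (7.8333)² = 0.5.
  S^{-1} = (1/det) · [[d, -b], [-b, a]] = [[21.8333, -15.6667],
 [-15.6667, 11.3333]].

Step 4 — quadratic form (x̄ - mu_0)^T · S^{-1} · (x̄ - mu_0):
  S^{-1} · (x̄ - mu_0) = (-127.3333, 91.6667),
  (x̄ - mu_0)^T · [...] = (-3.5)·(-127.3333) + (3.25)·(91.6667) = 743.5833.

Step 5 — scale by n: T² = 4 · 743.5833 = 2974.3333.

T² ≈ 2974.3333


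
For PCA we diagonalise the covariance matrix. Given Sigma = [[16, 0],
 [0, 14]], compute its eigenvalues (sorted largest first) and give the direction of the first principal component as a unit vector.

Step 1 — characteristic polynomial of 2×2 Sigma:
  det(Sigma - λI) = λ² - trace · λ + det = 0.
  trace = 16 + 14 = 30, det = 16·14 - (0)² = 224.
Step 2 — discriminant:
  Δ = trace² - 4·det = 900 - 896 = 4.
Step 3 — eigenvalues:
  λ = (trace ± √Δ)/2 = (30 ± 2)/2,
  λ_1 = 16,  λ_2 = 14.

Step 4 — unit eigenvector for λ_1: Sigma is diagonal, so its eigenvectors are the coordinate axes. λ_1 = 16 is the diagonal entry on the first coordinate axis, hence
  v_1 = (1, 0) (||v_1|| = 1).

λ_1 = 16,  λ_2 = 14;  v_1 ≈ (1, 0)


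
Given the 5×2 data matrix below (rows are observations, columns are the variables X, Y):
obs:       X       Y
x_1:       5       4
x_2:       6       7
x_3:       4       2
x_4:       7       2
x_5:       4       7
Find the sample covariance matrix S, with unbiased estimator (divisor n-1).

Step 1 — column means:
  mean(X) = (5 + 6 + 4 + 7 + 4) / 5 = 26/5 = 5.2
  mean(Y) = (4 + 7 + 2 + 2 + 7) / 5 = 22/5 = 4.4

Step 2 — sample covariance S[i,j] = (1/(n-1)) · Σ_k (x_{k,i} - mean_i) · (x_{k,j} - mean_j), with n-1 = 4.
  S[X,X] = ((-0.2)·(-0.2) + (0.8)·(0.8) + (-1.2)·(-1.2) + (1.8)·(1.8) + (-1.2)·(-1.2)) / 4 = 6.8/4 = 1.7
  S[X,Y] = ((-0.2)·(-0.4) + (0.8)·(2.6) + (-1.2)·(-2.4) + (1.8)·(-2.4) + (-1.2)·(2.6)) / 4 = -2.4/4 = -0.6
  S[Y,Y] = ((-0.4)·(-0.4) + (2.6)·(2.6) + (-2.4)·(-2.4) + (-2.4)·(-2.4) + (2.6)·(2.6)) / 4 = 25.2/4 = 6.3

S is symmetric (S[j,i] = S[i,j]). Assembling:

S = [[1.7, -0.6],
 [-0.6, 6.3]]


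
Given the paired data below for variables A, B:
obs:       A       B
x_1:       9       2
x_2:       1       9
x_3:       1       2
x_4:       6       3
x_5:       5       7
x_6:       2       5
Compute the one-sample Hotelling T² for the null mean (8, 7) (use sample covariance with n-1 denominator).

Step 1 — sample mean vector:
  mean(A) = (9 + 1 + 1 + 6 + 5 + 2) / 6 = 24/6 = 4
  mean(B) = (2 + 9 + 2 + 3 + 7 + 5) / 6 = 28/6 = 4.6667
  x̄ = (4, 4.6667),  deviation x̄ - mu_0 = (4, 4.6667) - (8, 7) = (-4, -2.3333).

Step 2 — sample covariance matrix, S[i,j] = (1/(n-1)) · Σ_k (x_{k,i} - mean_i) · (x_{k,j} - mean_j), divisor n-1 = 5:
  S[A,A] = ((5)·(5) + (-3)·(-3) + (-3)·(-3) + (2)·(2) + (1)·(1) + (-2)·(-2)) / 5 = 52/5 = 10.4
  S[A,B] = ((5)·(-2.6667) + (-3)·(4.3333) + (-3)·(-2.6667) + (2)·(-1.6667) + (1)·(2.3333) + (-2)·(0.3333)) / 5 = -20/5 = -4
  S[B,B] = ((-2.6667)·(-2.6667) + (4.3333)·(4.3333) + (-2.6667)·(-2.6667) + (-1.6667)·(-1.6667) + (2.3333)·(2.3333) + (0.3333)·(0.3333)) / 5 = 41.3333/5 = 8.2667
  S = [[10.4, -4],
 [-4, 8.2667]].

Step 3 — invert S. det(S) = 10.4·8.2667 - (-4)² = 69.9733.
  S^{-1} = (1/det) · [[d, -b], [-b, a]] = [[0.1181, 0.0572],
 [0.0572, 0.1486]].

Step 4 — quadratic form (x̄ - mu_0)^T · S^{-1} · (x̄ - mu_0):
  S^{-1} · (x̄ - mu_0) = (-0.6059, -0.5755),
  (x̄ - mu_0)^T · [...] = (-4)·(-0.6059) + (-2.3333)·(-0.5755) = 3.7665.

Step 5 — scale by n: T² = 6 · 3.7665 = 22.5991.

T² ≈ 22.5991


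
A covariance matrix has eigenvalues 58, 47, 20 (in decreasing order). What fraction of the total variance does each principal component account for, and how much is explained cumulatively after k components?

Step 1 — total variance = trace(Sigma) = Σ λ_i = 58 + 47 + 20 = 125.

Step 2 — fraction explained by component i = λ_i / Σ λ:
  PC1: 58/125 = 0.464
  PC2: 47/125 = 0.376
  PC3: 20/125 = 0.16

Step 3 — cumulative fraction after k components = (λ_1 + ... + λ_k) / Σ λ:
  k = 1: 58/125 = 0.464
  k = 2: (58 + 47)/125 = 105/125 = 0.84
  k = 3: (58 + 47 + 20)/125 = 125/125 = 1

Summary (fraction, with percent):

explained: PC1 0.464 (46.4%), PC2 0.376 (37.6%), PC3 0.16 (16%);  cumulative: 0.464, 0.84, 1


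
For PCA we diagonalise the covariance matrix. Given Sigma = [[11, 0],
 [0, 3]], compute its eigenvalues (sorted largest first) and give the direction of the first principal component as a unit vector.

Step 1 — characteristic polynomial of 2×2 Sigma:
  det(Sigma - λI) = λ² - trace · λ + det = 0.
  trace = 11 + 3 = 14, det = 11·3 - (0)² = 33.
Step 2 — discriminant:
  Δ = trace² - 4·det = 196 - 132 = 64.
Step 3 — eigenvalues:
  λ = (trace ± √Δ)/2 = (14 ± 8)/2,
  λ_1 = 11,  λ_2 = 3.

Step 4 — unit eigenvector for λ_1: Sigma is diagonal, so its eigenvectors are the coordinate axes. λ_1 = 11 is the diagonal entry on the first coordinate axis, hence
  v_1 = (1, 0) (||v_1|| = 1).

λ_1 = 11,  λ_2 = 3;  v_1 ≈ (1, 0)


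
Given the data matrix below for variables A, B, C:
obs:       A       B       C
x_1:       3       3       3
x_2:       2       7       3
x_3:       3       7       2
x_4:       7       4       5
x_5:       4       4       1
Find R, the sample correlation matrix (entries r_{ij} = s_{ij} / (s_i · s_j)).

Step 1 — column means:
  mean(A) = (3 + 2 + 3 + 7 + 4) / 5 = 19/5 = 3.8
  mean(B) = (3 + 7 + 7 + 4 + 4) / 5 = 25/5 = 5
  mean(C) = (3 + 3 + 2 + 5 + 1) / 5 = 14/5 = 2.8

Step 2 — sample variances and covariances s[i,j] = (1/(n-1)) · Σ_k (x_{k,i} - mean_i) · (x_{k,j} - mean_j), with n-1 = 4:
  s[A,A] = ((-0.8)·(-0.8) + (-1.8)·(-1.8) + (-0.8)·(-0.8) + (3.2)·(3.2) + (0.2)·(0.2)) / 4 = 14.8/4 = 3.7
  s[A,B] = ((-0.8)·(-2) + (-1.8)·(2) + (-0.8)·(2) + (3.2)·(-1) + (0.2)·(-1)) / 4 = -7/4 = -1.75
  s[A,C] = ((-0.8)·(0.2) + (-1.8)·(0.2) + (-0.8)·(-0.8) + (3.2)·(2.2) + (0.2)·(-1.8)) / 4 = 6.8/4 = 1.7
  s[B,B] = ((-2)·(-2) + (2)·(2) + (2)·(2) + (-1)·(-1) + (-1)·(-1)) / 4 = 14/4 = 3.5
  s[B,C] = ((-2)·(0.2) + (2)·(0.2) + (2)·(-0.8) + (-1)·(2.2) + (-1)·(-1.8)) / 4 = -2/4 = -0.5
  s[C,C] = ((0.2)·(0.2) + (0.2)·(0.2) + (-0.8)·(-0.8) + (2.2)·(2.2) + (-1.8)·(-1.8)) / 4 = 8.8/4 = 2.2
  Sample standard deviations s_i = √(s[i,i]):
  s(A) = √(3.7) = 1.9235
  s(B) = √(3.5) = 1.8708
  s(C) = √(2.2) = 1.4832

Step 3 — r_{ij} = s_{ij} / (s_i · s_j):
  r[A,A] = 1 (diagonal).
  r[A,B] = -1.75 / (1.9235 · 1.8708) = -1.75 / 3.5986 = -0.4863
  r[A,C] = 1.7 / (1.9235 · 1.4832) = 1.7 / 2.8531 = 0.5958
  r[B,B] = 1 (diagonal).
  r[B,C] = -0.5 / (1.8708 · 1.4832) = -0.5 / 2.7749 = -0.1802
  r[C,C] = 1 (diagonal).

R is symmetric with unit diagonal. Assembling:

R = [[1, -0.4863, 0.5958],
 [-0.4863, 1, -0.1802],
 [0.5958, -0.1802, 1]]


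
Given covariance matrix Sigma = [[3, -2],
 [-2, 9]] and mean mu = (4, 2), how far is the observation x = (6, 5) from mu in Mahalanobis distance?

Step 1 — centre the observation: (x - mu) = (2, 3).

Step 2 — invert Sigma. det(Sigma) = 3·9 - (-2)² = 23.
  Sigma^{-1} = (1/det) · [[d, -b], [-b, a]] = [[0.3913, 0.087],
 [0.087, 0.1304]].

Step 3 — form the quadratic (x - mu)^T · Sigma^{-1} · (x - mu):
  Sigma^{-1} · (x - mu) = (1.0435, 0.5652).
  (x - mu)^T · [Sigma^{-1} · (x - mu)] = (2)·(1.0435) + (3)·(0.5652) = 3.7826.

Step 4 — take square root: d = √(3.7826) ≈ 1.9449.

d(x, mu) = √(3.7826) ≈ 1.9449


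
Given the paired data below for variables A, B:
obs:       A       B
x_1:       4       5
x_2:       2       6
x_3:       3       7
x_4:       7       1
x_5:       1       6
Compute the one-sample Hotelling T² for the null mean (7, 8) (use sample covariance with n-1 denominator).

Step 1 — sample mean vector:
  mean(A) = (4 + 2 + 3 + 7 + 1) / 5 = 17/5 = 3.4
  mean(B) = (5 + 6 + 7 + 1 + 6) / 5 = 25/5 = 5
  x̄ = (3.4, 5),  deviation x̄ - mu_0 = (3.4, 5) - (7, 8) = (-3.6, -3).

Step 2 — sample covariance matrix, S[i,j] = (1/(n-1)) · Σ_k (x_{k,i} - mean_i) · (x_{k,j} - mean_j), divisor n-1 = 4:
  S[A,A] = ((0.6)·(0.6) + (-1.4)·(-1.4) + (-0.4)·(-0.4) + (3.6)·(3.6) + (-2.4)·(-2.4)) / 4 = 21.2/4 = 5.3
  S[A,B] = ((0.6)·(0) + (-1.4)·(1) + (-0.4)·(2) + (3.6)·(-4) + (-2.4)·(1)) / 4 = -19/4 = -4.75
  S[B,B] = ((0)·(0) + (1)·(1) + (2)·(2) + (-4)·(-4) + (1)·(1)) / 4 = 22/4 = 5.5
  S = [[5.3, -4.75],
 [-4.75, 5.5]].

Step 3 — invert S. det(S) = 5.3·5.5 - (-4.75)² = 6.5875.
  S^{-1} = (1/det) · [[d, -b], [-b, a]] = [[0.8349, 0.7211],
 [0.7211, 0.8046]].

Step 4 — quadratic form (x̄ - mu_0)^T · S^{-1} · (x̄ - mu_0):
  S^{-1} · (x̄ - mu_0) = (-5.1689, -5.0095),
  (x̄ - mu_0)^T · [...] = (-3.6)·(-5.1689) + (-3)·(-5.0095) = 33.6364.

Step 5 — scale by n: T² = 5 · 33.6364 = 168.1822.

T² ≈ 168.1822


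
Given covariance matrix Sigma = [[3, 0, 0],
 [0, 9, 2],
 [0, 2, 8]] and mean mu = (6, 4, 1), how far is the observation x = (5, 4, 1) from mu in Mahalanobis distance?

Step 1 — centre the observation: (x - mu) = (-1, 0, 0).

Step 2 — invert Sigma (cofactor / det for 3×3, or solve directly):
  Sigma^{-1} = [[0.3333, 0, 0],
 [0, 0.1176, -0.0294],
 [0, -0.0294, 0.1324]].

Step 3 — form the quadratic (x - mu)^T · Sigma^{-1} · (x - mu):
  Sigma^{-1} · (x - mu) = (-0.3333, 0, 0).
  (x - mu)^T · [Sigma^{-1} · (x - mu)] = (-1)·(-0.3333) + (0)·(0) + (0)·(0) = 0.3333.

Step 4 — take square root: d = √(0.3333) ≈ 0.5774.

d(x, mu) = √(0.3333) ≈ 0.5774


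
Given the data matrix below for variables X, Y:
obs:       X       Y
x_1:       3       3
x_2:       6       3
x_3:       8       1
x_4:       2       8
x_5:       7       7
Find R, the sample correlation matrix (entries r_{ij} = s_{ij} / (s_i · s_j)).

Step 1 — column means:
  mean(X) = (3 + 6 + 8 + 2 + 7) / 5 = 26/5 = 5.2
  mean(Y) = (3 + 3 + 1 + 8 + 7) / 5 = 22/5 = 4.4

Step 2 — sample variances and covariances s[i,j] = (1/(n-1)) · Σ_k (x_{k,i} - mean_i) · (x_{k,j} - mean_j), with n-1 = 4:
  s[X,X] = ((-2.2)·(-2.2) + (0.8)·(0.8) + (2.8)·(2.8) + (-3.2)·(-3.2) + (1.8)·(1.8)) / 4 = 26.8/4 = 6.7
  s[X,Y] = ((-2.2)·(-1.4) + (0.8)·(-1.4) + (2.8)·(-3.4) + (-3.2)·(3.6) + (1.8)·(2.6)) / 4 = -14.4/4 = -3.6
  s[Y,Y] = ((-1.4)·(-1.4) + (-1.4)·(-1.4) + (-3.4)·(-3.4) + (3.6)·(3.6) + (2.6)·(2.6)) / 4 = 35.2/4 = 8.8
  Sample standard deviations s_i = √(s[i,i]):
  s(X) = √(6.7) = 2.5884
  s(Y) = √(8.8) = 2.9665

Step 3 — r_{ij} = s_{ij} / (s_i · s_j):
  r[X,X] = 1 (diagonal).
  r[X,Y] = -3.6 / (2.5884 · 2.9665) = -3.6 / 7.6785 = -0.4688
  r[Y,Y] = 1 (diagonal).

R is symmetric with unit diagonal. Assembling:

R = [[1, -0.4688],
 [-0.4688, 1]]


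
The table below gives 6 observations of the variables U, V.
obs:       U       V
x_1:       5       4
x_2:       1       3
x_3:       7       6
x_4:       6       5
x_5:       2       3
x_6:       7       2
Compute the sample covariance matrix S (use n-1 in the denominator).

Step 1 — column means:
  mean(U) = (5 + 1 + 7 + 6 + 2 + 7) / 6 = 28/6 = 4.6667
  mean(V) = (4 + 3 + 6 + 5 + 3 + 2) / 6 = 23/6 = 3.8333

Step 2 — sample covariance S[i,j] = (1/(n-1)) · Σ_k (x_{k,i} - mean_i) · (x_{k,j} - mean_j), with n-1 = 5.
  S[U,U] = ((0.3333)·(0.3333) + (-3.6667)·(-3.6667) + (2.3333)·(2.3333) + (1.3333)·(1.3333) + (-2.6667)·(-2.6667) + (2.3333)·(2.3333)) / 5 = 33.3333/5 = 6.6667
  S[U,V] = ((0.3333)·(0.1667) + (-3.6667)·(-0.8333) + (2.3333)·(2.1667) + (1.3333)·(1.1667) + (-2.6667)·(-0.8333) + (2.3333)·(-1.8333)) / 5 = 7.6667/5 = 1.5333
  S[V,V] = ((0.1667)·(0.1667) + (-0.8333)·(-0.8333) + (2.1667)·(2.1667) + (1.1667)·(1.1667) + (-0.8333)·(-0.8333) + (-1.8333)·(-1.8333)) / 5 = 10.8333/5 = 2.1667

S is symmetric (S[j,i] = S[i,j]). Assembling:

S = [[6.6667, 1.5333],
 [1.5333, 2.1667]]


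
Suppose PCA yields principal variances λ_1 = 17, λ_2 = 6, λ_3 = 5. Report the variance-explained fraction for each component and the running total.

Step 1 — total variance = trace(Sigma) = Σ λ_i = 17 + 6 + 5 = 28.

Step 2 — fraction explained by component i = λ_i / Σ λ:
  PC1: 17/28 = 0.6071
  PC2: 6/28 = 0.2143
  PC3: 5/28 = 0.1786

Step 3 — cumulative fraction after k components = (λ_1 + ... + λ_k) / Σ λ:
  k = 1: 17/28 = 0.6071
  k = 2: (17 + 6)/28 = 23/28 = 0.8214
  k = 3: (17 + 6 + 5)/28 = 28/28 = 1

Summary (fraction, with percent):

explained: PC1 0.6071 (60.71%), PC2 0.2143 (21.43%), PC3 0.1786 (17.86%);  cumulative: 0.6071, 0.8214, 1


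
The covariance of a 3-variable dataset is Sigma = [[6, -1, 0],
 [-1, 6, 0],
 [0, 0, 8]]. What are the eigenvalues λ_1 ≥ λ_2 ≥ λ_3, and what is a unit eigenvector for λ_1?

Step 1 — characteristic polynomial p(λ) = det(λI - Sigma) = λ³ - tr·λ² + c_1·λ - det, where tr = trace, c_1 = sum of the principal 2×2 minors, det = det(Sigma):
  tr = 6 + 6 + 8 = 20,
  c_1 = (6·6 - (-1)²) + (6·8 - (0)²) + (6·8 - (0)²) = 35 + 48 + 48 = 131,
  det = 6·(6·8 - (0)²) - (-1)·((-1)·8 - (0)·(0)) + (0)·((-1)·(0) - 6·(0)) = 6·(48) - (-1)·(-8) + (0)·(0) = 280.
  So p(λ) = λ³ - 20λ² + 131λ - 280.
Step 2 — look for an integer root (rational root theorem: any rational root is an integer divisor of 280). Testing λ = 5:
  p(5) = 125 - 500 + 655 - 280 = 0  ✓
  Dividing out (λ - 5): p(λ) = (λ - 5)(λ² - 15λ + 56).
Step 3 — remaining eigenvalues from the quadratic λ² - 15λ + 56 = 0:
  Δ = 15² - 4·56 = 225 - 224 = 1,  λ = (15 ± √1)/2 = (15 ± 1)/2 = 8 or 7.
  Sorted: λ_1 = 8,  λ_2 = 7,  λ_3 = 5  (check: sum = 20 = tr ✓).

Step 4 — unit eigenvector for λ_1 = 8: v spans the null space of (Sigma - λ_1 I), whose rows are
  r_1 = (-2, -1, 0),  r_2 = (-1, -2, 0),  r_3 = (0, 0, 0).
  v is orthogonal to every row, so take v ∝ r_1 × r_2 = ((-1)·(0) - (0)·(-2), (0)·(-1) - (-2)·(0), (-2)·(-2) - (-1)·(-1)) = (0, 0, 3).
  Rescale (divide by 3): u = (0, 0, 1).
  ||u|| = √((0)² + (0)² + (1)²) = √(1) = 1,  v_1 = u/||u|| ≈ (0, 0, 1) (||v_1|| = 1).

λ_1 = 8,  λ_2 = 7,  λ_3 = 5;  v_1 ≈ (0, 0, 1)


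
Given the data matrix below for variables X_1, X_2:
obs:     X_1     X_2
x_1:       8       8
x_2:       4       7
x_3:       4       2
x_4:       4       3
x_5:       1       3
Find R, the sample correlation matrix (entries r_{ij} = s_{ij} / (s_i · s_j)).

Step 1 — column means:
  mean(X_1) = (8 + 4 + 4 + 4 + 1) / 5 = 21/5 = 4.2
  mean(X_2) = (8 + 7 + 2 + 3 + 3) / 5 = 23/5 = 4.6

Step 2 — sample variances and covariances s[i,j] = (1/(n-1)) · Σ_k (x_{k,i} - mean_i) · (x_{k,j} - mean_j), with n-1 = 4:
  s[X_1,X_1] = ((3.8)·(3.8) + (-0.2)·(-0.2) + (-0.2)·(-0.2) + (-0.2)·(-0.2) + (-3.2)·(-3.2)) / 4 = 24.8/4 = 6.2
  s[X_1,X_2] = ((3.8)·(3.4) + (-0.2)·(2.4) + (-0.2)·(-2.6) + (-0.2)·(-1.6) + (-3.2)·(-1.6)) / 4 = 18.4/4 = 4.6
  s[X_2,X_2] = ((3.4)·(3.4) + (2.4)·(2.4) + (-2.6)·(-2.6) + (-1.6)·(-1.6) + (-1.6)·(-1.6)) / 4 = 29.2/4 = 7.3
  Sample standard deviations s_i = √(s[i,i]):
  s(X_1) = √(6.2) = 2.49
  s(X_2) = √(7.3) = 2.7019

Step 3 — r_{ij} = s_{ij} / (s_i · s_j):
  r[X_1,X_1] = 1 (diagonal).
  r[X_1,X_2] = 4.6 / (2.49 · 2.7019) = 4.6 / 6.7276 = 0.6838
  r[X_2,X_2] = 1 (diagonal).

R is symmetric with unit diagonal. Assembling:

R = [[1, 0.6838],
 [0.6838, 1]]


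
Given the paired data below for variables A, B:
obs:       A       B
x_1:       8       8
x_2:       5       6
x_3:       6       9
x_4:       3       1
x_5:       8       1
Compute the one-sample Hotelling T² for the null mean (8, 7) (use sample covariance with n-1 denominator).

Step 1 — sample mean vector:
  mean(A) = (8 + 5 + 6 + 3 + 8) / 5 = 30/5 = 6
  mean(B) = (8 + 6 + 9 + 1 + 1) / 5 = 25/5 = 5
  x̄ = (6, 5),  deviation x̄ - mu_0 = (6, 5) - (8, 7) = (-2, -2).

Step 2 — sample covariance matrix, S[i,j] = (1/(n-1)) · Σ_k (x_{k,i} - mean_i) · (x_{k,j} - mean_j), divisor n-1 = 4:
  S[A,A] = ((2)·(2) + (-1)·(-1) + (0)·(0) + (-3)·(-3) + (2)·(2)) / 4 = 18/4 = 4.5
  S[A,B] = ((2)·(3) + (-1)·(1) + (0)·(4) + (-3)·(-4) + (2)·(-4)) / 4 = 9/4 = 2.25
  S[B,B] = ((3)·(3) + (1)·(1) + (4)·(4) + (-4)·(-4) + (-4)·(-4)) / 4 = 58/4 = 14.5
  S = [[4.5, 2.25],
 [2.25, 14.5]].

Step 3 — invert S. det(S) = 4.5·14.5 - (2.25)² = 60.1875.
  S^{-1} = (1/det) · [[d, -b], [-b, a]] = [[0.2409, -0.0374],
 [-0.0374, 0.0748]].

Step 4 — quadratic form (x̄ - mu_0)^T · S^{-1} · (x̄ - mu_0):
  S^{-1} · (x̄ - mu_0) = (-0.4071, -0.0748),
  (x̄ - mu_0)^T · [...] = (-2)·(-0.4071) + (-2)·(-0.0748) = 0.9637.

Step 5 — scale by n: T² = 5 · 0.9637 = 4.8183.

T² ≈ 4.8183


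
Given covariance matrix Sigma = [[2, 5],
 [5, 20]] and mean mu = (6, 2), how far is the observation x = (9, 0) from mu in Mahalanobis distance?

Step 1 — centre the observation: (x - mu) = (3, -2).

Step 2 — invert Sigma. det(Sigma) = 2·20 - (5)² = 15.
  Sigma^{-1} = (1/det) · [[d, -b], [-b, a]] = [[1.3333, -0.3333],
 [-0.3333, 0.1333]].

Step 3 — form the quadratic (x - mu)^T · Sigma^{-1} · (x - mu):
  Sigma^{-1} · (x - mu) = (4.6667, -1.2667).
  (x - mu)^T · [Sigma^{-1} · (x - mu)] = (3)·(4.6667) + (-2)·(-1.2667) = 16.5333.

Step 4 — take square root: d = √(16.5333) ≈ 4.0661.

d(x, mu) = √(16.5333) ≈ 4.0661


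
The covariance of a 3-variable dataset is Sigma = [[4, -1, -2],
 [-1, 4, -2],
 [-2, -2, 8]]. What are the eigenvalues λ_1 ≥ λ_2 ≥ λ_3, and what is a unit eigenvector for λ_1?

Step 1 — characteristic polynomial p(λ) = det(λI - Sigma) = λ³ - tr·λ² + c_1·λ - det, where tr = trace, c_1 = sum of the principal 2×2 minors, det = det(Sigma):
  tr = 4 + 4 + 8 = 16,
  c_1 = (4·4 - (-1)²) + (4·8 - (-2)²) + (4·8 - (-2)²) = 15 + 28 + 28 = 71,
  det = 4·(4·8 - (-2)²) - (-1)·((-1)·8 - (-2)·(-2)) + (-2)·((-1)·(-2) - 4·(-2)) = 4·(28) - (-1)·(-12) + (-2)·(10) = 80.
  So p(λ) = λ³ - 16λ² + 71λ - 80.
Step 2 — look for an integer root (rational root theorem: any rational root is an integer divisor of 80). Testing λ = 5:
  p(5) = 125 - 400 + 355 - 80 = 0  ✓
  Dividing out (λ - 5): p(λ) = (λ - 5)(λ² - 11λ + 16).
Step 3 — remaining eigenvalues from the quadratic λ² - 11λ + 16 = 0:
  Δ = 11² - 4·16 = 121 - 64 = 57,  λ = (11 ± √57)/2 = (11 ± 7.5498)/2 ≈ 9.2749 or 1.7251.
  Sorted: λ_1 = 9.2749,  λ_2 = 5,  λ_3 = 1.7251  (check: sum = 16 = tr ✓).

Step 4 — unit eigenvector for λ_1 ≈ 9.2749: v spans the null space of (Sigma - λ_1 I), whose rows are
  r_1 = (-5.2749, -1, -2),  r_2 = (-1, -5.2749, -2),  r_3 = (-2, -2, -1.2749).
  v is orthogonal to every row, so take v ∝ r_1 × r_2 = ((-1)·(-2) - (-2)·(-5.2749), (-2)·(-1) - (-5.2749)·(-2), (-5.2749)·(-5.2749) - (-1)·(-1)) ≈ (-8.5498, -8.5498, 26.8248).
  Rescale (multiply by -1 so the first nonzero entry is positive): u = (8.5498, 8.5498, -26.8248).
  ||u|| = √((8.5498)² + (8.5498)² + (-26.8248)²) = √(865.7666) ≈ 29.4239,  v_1 = u/||u|| ≈ (0.2906, 0.2906, -0.9117) (||v_1|| = 1).

λ_1 = 9.2749,  λ_2 = 5,  λ_3 = 1.7251;  v_1 ≈ (0.2906, 0.2906, -0.9117)


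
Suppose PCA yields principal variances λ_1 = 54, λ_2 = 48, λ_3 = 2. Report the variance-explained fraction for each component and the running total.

Step 1 — total variance = trace(Sigma) = Σ λ_i = 54 + 48 + 2 = 104.

Step 2 — fraction explained by component i = λ_i / Σ λ:
  PC1: 54/104 = 0.5192
  PC2: 48/104 = 0.4615
  PC3: 2/104 = 0.0192

Step 3 — cumulative fraction after k components = (λ_1 + ... + λ_k) / Σ λ:
  k = 1: 54/104 = 0.5192
  k = 2: (54 + 48)/104 = 102/104 = 0.9808
  k = 3: (54 + 48 + 2)/104 = 104/104 = 1

Summary (fraction, with percent):

explained: PC1 0.5192 (51.92%), PC2 0.4615 (46.15%), PC3 0.0192 (1.92%);  cumulative: 0.5192, 0.9808, 1


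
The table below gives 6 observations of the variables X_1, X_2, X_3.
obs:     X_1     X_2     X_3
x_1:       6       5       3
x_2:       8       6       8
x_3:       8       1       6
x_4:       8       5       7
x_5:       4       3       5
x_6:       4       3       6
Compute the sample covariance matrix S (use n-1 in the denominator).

Step 1 — column means:
  mean(X_1) = (6 + 8 + 8 + 8 + 4 + 4) / 6 = 38/6 = 6.3333
  mean(X_2) = (5 + 6 + 1 + 5 + 3 + 3) / 6 = 23/6 = 3.8333
  mean(X_3) = (3 + 8 + 6 + 7 + 5 + 6) / 6 = 35/6 = 5.8333

Step 2 — sample covariance S[i,j] = (1/(n-1)) · Σ_k (x_{k,i} - mean_i) · (x_{k,j} - mean_j), with n-1 = 5.
  S[X_1,X_1] = ((-0.3333)·(-0.3333) + (1.6667)·(1.6667) + (1.6667)·(1.6667) + (1.6667)·(1.6667) + (-2.3333)·(-2.3333) + (-2.3333)·(-2.3333)) / 5 = 19.3333/5 = 3.8667
  S[X_1,X_2] = ((-0.3333)·(1.1667) + (1.6667)·(2.1667) + (1.6667)·(-2.8333) + (1.6667)·(1.1667) + (-2.3333)·(-0.8333) + (-2.3333)·(-0.8333)) / 5 = 4.3333/5 = 0.8667
  S[X_1,X_3] = ((-0.3333)·(-2.8333) + (1.6667)·(2.1667) + (1.6667)·(0.1667) + (1.6667)·(1.1667) + (-2.3333)·(-0.8333) + (-2.3333)·(0.1667)) / 5 = 8.3333/5 = 1.6667
  S[X_2,X_2] = ((1.1667)·(1.1667) + (2.1667)·(2.1667) + (-2.8333)·(-2.8333) + (1.1667)·(1.1667) + (-0.8333)·(-0.8333) + (-0.8333)·(-0.8333)) / 5 = 16.8333/5 = 3.3667
  S[X_2,X_3] = ((1.1667)·(-2.8333) + (2.1667)·(2.1667) + (-2.8333)·(0.1667) + (1.1667)·(1.1667) + (-0.8333)·(-0.8333) + (-0.8333)·(0.1667)) / 5 = 2.8333/5 = 0.5667
  S[X_3,X_3] = ((-2.8333)·(-2.8333) + (2.1667)·(2.1667) + (0.1667)·(0.1667) + (1.1667)·(1.1667) + (-0.8333)·(-0.8333) + (0.1667)·(0.1667)) / 5 = 14.8333/5 = 2.9667

S is symmetric (S[j,i] = S[i,j]). Assembling:

S = [[3.8667, 0.8667, 1.6667],
 [0.8667, 3.3667, 0.5667],
 [1.6667, 0.5667, 2.9667]]


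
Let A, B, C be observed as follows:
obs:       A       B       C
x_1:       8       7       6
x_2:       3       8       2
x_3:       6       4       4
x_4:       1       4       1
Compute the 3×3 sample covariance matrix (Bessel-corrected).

Step 1 — column means:
  mean(A) = (8 + 3 + 6 + 1) / 4 = 18/4 = 4.5
  mean(B) = (7 + 8 + 4 + 4) / 4 = 23/4 = 5.75
  mean(C) = (6 + 2 + 4 + 1) / 4 = 13/4 = 3.25

Step 2 — sample covariance S[i,j] = (1/(n-1)) · Σ_k (x_{k,i} - mean_i) · (x_{k,j} - mean_j), with n-1 = 3.
  S[A,A] = ((3.5)·(3.5) + (-1.5)·(-1.5) + (1.5)·(1.5) + (-3.5)·(-3.5)) / 3 = 29/3 = 9.6667
  S[A,B] = ((3.5)·(1.25) + (-1.5)·(2.25) + (1.5)·(-1.75) + (-3.5)·(-1.75)) / 3 = 4.5/3 = 1.5
  S[A,C] = ((3.5)·(2.75) + (-1.5)·(-1.25) + (1.5)·(0.75) + (-3.5)·(-2.25)) / 3 = 20.5/3 = 6.8333
  S[B,B] = ((1.25)·(1.25) + (2.25)·(2.25) + (-1.75)·(-1.75) + (-1.75)·(-1.75)) / 3 = 12.75/3 = 4.25
  S[B,C] = ((1.25)·(2.75) + (2.25)·(-1.25) + (-1.75)·(0.75) + (-1.75)·(-2.25)) / 3 = 3.25/3 = 1.0833
  S[C,C] = ((2.75)·(2.75) + (-1.25)·(-1.25) + (0.75)·(0.75) + (-2.25)·(-2.25)) / 3 = 14.75/3 = 4.9167

S is symmetric (S[j,i] = S[i,j]). Assembling:

S = [[9.6667, 1.5, 6.8333],
 [1.5, 4.25, 1.0833],
 [6.8333, 1.0833, 4.9167]]


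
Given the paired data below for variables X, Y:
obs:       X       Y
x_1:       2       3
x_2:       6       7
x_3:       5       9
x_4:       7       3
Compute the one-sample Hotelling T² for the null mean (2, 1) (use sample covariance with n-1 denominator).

Step 1 — sample mean vector:
  mean(X) = (2 + 6 + 5 + 7) / 4 = 20/4 = 5
  mean(Y) = (3 + 7 + 9 + 3) / 4 = 22/4 = 5.5
  x̄ = (5, 5.5),  deviation x̄ - mu_0 = (5, 5.5) - (2, 1) = (3, 4.5).

Step 2 — sample covariance matrix, S[i,j] = (1/(n-1)) · Σ_k (x_{k,i} - mean_i) · (x_{k,j} - mean_j), divisor n-1 = 3:
  S[X,X] = ((-3)·(-3) + (1)·(1) + (0)·(0) + (2)·(2)) / 3 = 14/3 = 4.6667
  S[X,Y] = ((-3)·(-2.5) + (1)·(1.5) + (0)·(3.5) + (2)·(-2.5)) / 3 = 4/3 = 1.3333
  S[Y,Y] = ((-2.5)·(-2.5) + (1.5)·(1.5) + (3.5)·(3.5) + (-2.5)·(-2.5)) / 3 = 27/3 = 9
  S = [[4.6667, 1.3333],
 [1.3333, 9]].

Step 3 — invert S. det(S) = 4.6667·9 - (1.3333)² = 40.2222.
  S^{-1} = (1/det) · [[d, -b], [-b, a]] = [[0.2238, -0.0331],
 [-0.0331, 0.116]].

Step 4 — quadratic form (x̄ - mu_0)^T · S^{-1} · (x̄ - mu_0):
  S^{-1} · (x̄ - mu_0) = (0.5221, 0.4227),
  (x̄ - mu_0)^T · [...] = (3)·(0.5221) + (4.5)·(0.4227) = 3.4682.

Step 5 — scale by n: T² = 4 · 3.4682 = 13.8729.

T² ≈ 13.8729


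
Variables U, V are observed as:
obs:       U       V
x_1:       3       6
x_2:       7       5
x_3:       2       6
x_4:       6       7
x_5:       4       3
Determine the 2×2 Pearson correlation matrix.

Step 1 — column means:
  mean(U) = (3 + 7 + 2 + 6 + 4) / 5 = 22/5 = 4.4
  mean(V) = (6 + 5 + 6 + 7 + 3) / 5 = 27/5 = 5.4

Step 2 — sample variances and covariances s[i,j] = (1/(n-1)) · Σ_k (x_{k,i} - mean_i) · (x_{k,j} - mean_j), with n-1 = 4:
  s[U,U] = ((-1.4)·(-1.4) + (2.6)·(2.6) + (-2.4)·(-2.4) + (1.6)·(1.6) + (-0.4)·(-0.4)) / 4 = 17.2/4 = 4.3
  s[U,V] = ((-1.4)·(0.6) + (2.6)·(-0.4) + (-2.4)·(0.6) + (1.6)·(1.6) + (-0.4)·(-2.4)) / 4 = 0.2/4 = 0.05
  s[V,V] = ((0.6)·(0.6) + (-0.4)·(-0.4) + (0.6)·(0.6) + (1.6)·(1.6) + (-2.4)·(-2.4)) / 4 = 9.2/4 = 2.3
  Sample standard deviations s_i = √(s[i,i]):
  s(U) = √(4.3) = 2.0736
  s(V) = √(2.3) = 1.5166

Step 3 — r_{ij} = s_{ij} / (s_i · s_j):
  r[U,U] = 1 (diagonal).
  r[U,V] = 0.05 / (2.0736 · 1.5166) = 0.05 / 3.1448 = 0.0159
  r[V,V] = 1 (diagonal).

R is symmetric with unit diagonal. Assembling:

R = [[1, 0.0159],
 [0.0159, 1]]


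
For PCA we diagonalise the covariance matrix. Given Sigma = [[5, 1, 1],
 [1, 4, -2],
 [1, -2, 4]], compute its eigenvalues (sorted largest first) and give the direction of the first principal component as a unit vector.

Step 1 — characteristic polynomial p(λ) = det(λI - Sigma) = λ³ - tr·λ² + c_1·λ - det, where tr = trace, c_1 = sum of the principal 2×2 minors, det = det(Sigma):
  tr = 5 + 4 + 4 = 13,
  c_1 = (5·4 - (1)²) + (5·4 - (1)²) + (4·4 - (-2)²) = 19 + 19 + 12 = 50,
  det = 5·(4·4 - (-2)²) - (1)·((1)·4 - (-2)·(1)) + (1)·((1)·(-2) - 4·(1)) = 5·(12) - (1)·(6) + (1)·(-6) = 48.
  So p(λ) = λ³ - 13λ² + 50λ - 48.
Step 2 — look for an integer root (rational root theorem: any rational root is an integer divisor of 48). Testing λ = 6:
  p(6) = 216 - 468 + 300 - 48 = 0  ✓
  Dividing out (λ - 6): p(λ) = (λ - 6)(λ² - 7λ + 8).
Step 3 — remaining eigenvalues from the quadratic λ² - 7λ + 8 = 0:
  Δ = 7² - 4·8 = 49 - 32 = 17,  λ = (7 ± √17)/2 = (7 ± 4.1231)/2 ≈ 5.5616 or 1.4384.
  Sorted: λ_1 = 6,  λ_2 = 5.5616,  λ_3 = 1.4384  (check: sum = 13 = tr ✓).

Step 4 — unit eigenvector for λ_1 = 6: v spans the null space of (Sigma - λ_1 I), whose rows are
  r_1 = (-1, 1, 1),  r_2 = (1, -2, -2),  r_3 = (1, -2, -2).
  v is orthogonal to every row, so take v ∝ r_1 × r_2 = ((1)·(-2) - (1)·(-2), (1)·(1) - (-1)·(-2), (-1)·(-2) - (1)·(1)) = (0, -1, 1).
  Rescale (multiply by -1 so the first nonzero entry is positive): u = (0, 1, -1).
  ||u|| = √((0)² + (1)² + (-1)²) = √(2) ≈ 1.4142,  v_1 = u/||u|| ≈ (0, 0.7071, -0.7071) (||v_1|| = 1).

λ_1 = 6,  λ_2 = 5.5616,  λ_3 = 1.4384;  v_1 ≈ (0, 0.7071, -0.7071)


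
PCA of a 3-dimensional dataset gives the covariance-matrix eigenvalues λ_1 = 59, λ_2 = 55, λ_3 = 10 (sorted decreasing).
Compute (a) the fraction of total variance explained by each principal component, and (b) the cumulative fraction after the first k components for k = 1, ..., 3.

Step 1 — total variance = trace(Sigma) = Σ λ_i = 59 + 55 + 10 = 124.

Step 2 — fraction explained by component i = λ_i / Σ λ:
  PC1: 59/124 = 0.4758
  PC2: 55/124 = 0.4435
  PC3: 10/124 = 0.0806

Step 3 — cumulative fraction after k components = (λ_1 + ... + λ_k) / Σ λ:
  k = 1: 59/124 = 0.4758
  k = 2: (59 + 55)/124 = 114/124 = 0.9194
  k = 3: (59 + 55 + 10)/124 = 124/124 = 1

Summary (fraction, with percent):

explained: PC1 0.4758 (47.58%), PC2 0.4435 (44.35%), PC3 0.0806 (8.06%);  cumulative: 0.4758, 0.9194, 1


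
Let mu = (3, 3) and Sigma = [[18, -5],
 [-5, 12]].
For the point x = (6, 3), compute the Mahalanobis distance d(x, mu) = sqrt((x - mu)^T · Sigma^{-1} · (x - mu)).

Step 1 — centre the observation: (x - mu) = (3, 0).

Step 2 — invert Sigma. det(Sigma) = 18·12 - (-5)² = 191.
  Sigma^{-1} = (1/det) · [[d, -b], [-b, a]] = [[0.0628, 0.0262],
 [0.0262, 0.0942]].

Step 3 — form the quadratic (x - mu)^T · Sigma^{-1} · (x - mu):
  Sigma^{-1} · (x - mu) = (0.1885, 0.0785).
  (x - mu)^T · [Sigma^{-1} · (x - mu)] = (3)·(0.1885) + (0)·(0.0785) = 0.5654.

Step 4 — take square root: d = √(0.5654) ≈ 0.752.

d(x, mu) = √(0.5654) ≈ 0.752


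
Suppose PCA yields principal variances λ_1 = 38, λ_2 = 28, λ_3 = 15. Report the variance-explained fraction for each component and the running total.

Step 1 — total variance = trace(Sigma) = Σ λ_i = 38 + 28 + 15 = 81.

Step 2 — fraction explained by component i = λ_i / Σ λ:
  PC1: 38/81 = 0.4691
  PC2: 28/81 = 0.3457
  PC3: 15/81 = 0.1852

Step 3 — cumulative fraction after k components = (λ_1 + ... + λ_k) / Σ λ:
  k = 1: 38/81 = 0.4691
  k = 2: (38 + 28)/81 = 66/81 = 0.8148
  k = 3: (38 + 28 + 15)/81 = 81/81 = 1

Summary (fraction, with percent):

explained: PC1 0.4691 (46.91%), PC2 0.3457 (34.57%), PC3 0.1852 (18.52%);  cumulative: 0.4691, 0.8148, 1


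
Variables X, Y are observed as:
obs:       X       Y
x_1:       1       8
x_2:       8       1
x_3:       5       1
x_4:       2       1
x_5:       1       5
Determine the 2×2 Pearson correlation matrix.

Step 1 — column means:
  mean(X) = (1 + 8 + 5 + 2 + 1) / 5 = 17/5 = 3.4
  mean(Y) = (8 + 1 + 1 + 1 + 5) / 5 = 16/5 = 3.2

Step 2 — sample variances and covariances s[i,j] = (1/(n-1)) · Σ_k (x_{k,i} - mean_i) · (x_{k,j} - mean_j), with n-1 = 4:
  s[X,X] = ((-2.4)·(-2.4) + (4.6)·(4.6) + (1.6)·(1.6) + (-1.4)·(-1.4) + (-2.4)·(-2.4)) / 4 = 37.2/4 = 9.3
  s[X,Y] = ((-2.4)·(4.8) + (4.6)·(-2.2) + (1.6)·(-2.2) + (-1.4)·(-2.2) + (-2.4)·(1.8)) / 4 = -26.4/4 = -6.6
  s[Y,Y] = ((4.8)·(4.8) + (-2.2)·(-2.2) + (-2.2)·(-2.2) + (-2.2)·(-2.2) + (1.8)·(1.8)) / 4 = 40.8/4 = 10.2
  Sample standard deviations s_i = √(s[i,i]):
  s(X) = √(9.3) = 3.0496
  s(Y) = √(10.2) = 3.1937

Step 3 — r_{ij} = s_{ij} / (s_i · s_j):
  r[X,X] = 1 (diagonal).
  r[X,Y] = -6.6 / (3.0496 · 3.1937) = -6.6 / 9.7396 = -0.6776
  r[Y,Y] = 1 (diagonal).

R is symmetric with unit diagonal. Assembling:

R = [[1, -0.6776],
 [-0.6776, 1]]


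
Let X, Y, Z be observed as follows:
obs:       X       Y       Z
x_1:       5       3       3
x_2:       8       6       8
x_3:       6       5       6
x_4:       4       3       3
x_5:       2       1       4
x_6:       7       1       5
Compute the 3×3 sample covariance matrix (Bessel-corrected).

Step 1 — column means:
  mean(X) = (5 + 8 + 6 + 4 + 2 + 7) / 6 = 32/6 = 5.3333
  mean(Y) = (3 + 6 + 5 + 3 + 1 + 1) / 6 = 19/6 = 3.1667
  mean(Z) = (3 + 8 + 6 + 3 + 4 + 5) / 6 = 29/6 = 4.8333

Step 2 — sample covariance S[i,j] = (1/(n-1)) · Σ_k (x_{k,i} - mean_i) · (x_{k,j} - mean_j), with n-1 = 5.
  S[X,X] = ((-0.3333)·(-0.3333) + (2.6667)·(2.6667) + (0.6667)·(0.6667) + (-1.3333)·(-1.3333) + (-3.3333)·(-3.3333) + (1.6667)·(1.6667)) / 5 = 23.3333/5 = 4.6667
  S[X,Y] = ((-0.3333)·(-0.1667) + (2.6667)·(2.8333) + (0.6667)·(1.8333) + (-1.3333)·(-0.1667) + (-3.3333)·(-2.1667) + (1.6667)·(-2.1667)) / 5 = 12.6667/5 = 2.5333
  S[X,Z] = ((-0.3333)·(-1.8333) + (2.6667)·(3.1667) + (0.6667)·(1.1667) + (-1.3333)·(-1.8333) + (-3.3333)·(-0.8333) + (1.6667)·(0.1667)) / 5 = 15.3333/5 = 3.0667
  S[Y,Y] = ((-0.1667)·(-0.1667) + (2.8333)·(2.8333) + (1.8333)·(1.8333) + (-0.1667)·(-0.1667) + (-2.1667)·(-2.1667) + (-2.1667)·(-2.1667)) / 5 = 20.8333/5 = 4.1667
  S[Y,Z] = ((-0.1667)·(-1.8333) + (2.8333)·(3.1667) + (1.8333)·(1.1667) + (-0.1667)·(-1.8333) + (-2.1667)·(-0.8333) + (-2.1667)·(0.1667)) / 5 = 13.1667/5 = 2.6333
  S[Z,Z] = ((-1.8333)·(-1.8333) + (3.1667)·(3.1667) + (1.1667)·(1.1667) + (-1.8333)·(-1.8333) + (-0.8333)·(-0.8333) + (0.1667)·(0.1667)) / 5 = 18.8333/5 = 3.7667

S is symmetric (S[j,i] = S[i,j]). Assembling:

S = [[4.6667, 2.5333, 3.0667],
 [2.5333, 4.1667, 2.6333],
 [3.0667, 2.6333, 3.7667]]


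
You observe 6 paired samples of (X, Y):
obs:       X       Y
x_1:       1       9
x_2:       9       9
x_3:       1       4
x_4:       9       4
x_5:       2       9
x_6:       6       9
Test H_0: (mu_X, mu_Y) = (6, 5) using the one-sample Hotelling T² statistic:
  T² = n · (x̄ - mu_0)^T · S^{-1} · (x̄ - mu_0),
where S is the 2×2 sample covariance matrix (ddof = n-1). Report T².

Step 1 — sample mean vector:
  mean(X) = (1 + 9 + 1 + 9 + 2 + 6) / 6 = 28/6 = 4.6667
  mean(Y) = (9 + 9 + 4 + 4 + 9 + 9) / 6 = 44/6 = 7.3333
  x̄ = (4.6667, 7.3333),  deviation x̄ - mu_0 = (4.6667, 7.3333) - (6, 5) = (-1.3333, 2.3333).

Step 2 — sample covariance matrix, S[i,j] = (1/(n-1)) · Σ_k (x_{k,i} - mean_i) · (x_{k,j} - mean_j), divisor n-1 = 5:
  S[X,X] = ((-3.6667)·(-3.6667) + (4.3333)·(4.3333) + (-3.6667)·(-3.6667) + (4.3333)·(4.3333) + (-2.6667)·(-2.6667) + (1.3333)·(1.3333)) / 5 = 73.3333/5 = 14.6667
  S[X,Y] = ((-3.6667)·(1.6667) + (4.3333)·(1.6667) + (-3.6667)·(-3.3333) + (4.3333)·(-3.3333) + (-2.6667)·(1.6667) + (1.3333)·(1.6667)) / 5 = -3.3333/5 = -0.6667
  S[Y,Y] = ((1.6667)·(1.6667) + (1.6667)·(1.6667) + (-3.3333)·(-3.3333) + (-3.3333)·(-3.3333) + (1.6667)·(1.6667) + (1.6667)·(1.6667)) / 5 = 33.3333/5 = 6.6667
  S = [[14.6667, -0.6667],
 [-0.6667, 6.6667]].

Step 3 — invert S. det(S) = 14.6667·6.6667 - (-0.6667)² = 97.3333.
  S^{-1} = (1/det) · [[d, -b], [-b, a]] = [[0.0685, 0.0068],
 [0.0068, 0.1507]].

Step 4 — quadratic form (x̄ - mu_0)^T · S^{-1} · (x̄ - mu_0):
  S^{-1} · (x̄ - mu_0) = (-0.0753, 0.3425),
  (x̄ - mu_0)^T · [...] = (-1.3333)·(-0.0753) + (2.3333)·(0.3425) = 0.8995.

Step 5 — scale by n: T² = 6 · 0.8995 = 5.3973.

T² ≈ 5.3973
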